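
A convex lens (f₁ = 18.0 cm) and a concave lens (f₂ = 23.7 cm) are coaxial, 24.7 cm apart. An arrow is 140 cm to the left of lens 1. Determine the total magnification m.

Lens 1: 1/d_i1 = 1/(18.0) − 1/(140) = 0.04841, so d_i1 = 20.66 cm; m₁ = −d_i1/d_o1 = -0.1476.
d_o2 = 24.7 − (20.66) = 4.040 cm.
f₂ = −23.7 cm (diverging).
Lens 2: 1/d_i2 = 1/(-23.7) − 1/(4.040) = -0.2897, so d_i2 = -3.452 cm; m₂ = −d_i2/d_o2 = +0.8544.
m = m₁·m₂ = (-0.1476)(+0.8544) = -0.126.

m = -0.126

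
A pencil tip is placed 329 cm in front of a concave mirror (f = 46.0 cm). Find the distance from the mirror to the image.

Mirror equation: 1/q = 1/f − 1/p = 1/(46.00) − 1/(329) = 0.02174 − 0.003040 = 0.01870, so q = 53.5 cm.
The image is real, inverted and reduced, in front of the mirror.

53.5 cm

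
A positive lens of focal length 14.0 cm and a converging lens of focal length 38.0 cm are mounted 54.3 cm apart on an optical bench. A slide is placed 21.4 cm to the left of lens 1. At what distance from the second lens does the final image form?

21.7 cm

Lens 1: 1/d_i1 = 1/f₁ − 1/d_o1 = 1/(14.0) − 1/(21.4) = 0.02470, so d_i1 = 40.49 cm.
The intermediate image is 40.49 cm to the right of lens 1, which is 54.3 − (40.49) = 13.81 cm to the left of lens 2, so d_o2 = +13.81 cm.
Lens 2: 1/d_i2 = 1/f₂ − 1/d_o2 = 1/(38.0) − 1/(13.81) = -0.04610, so d_i2 = -21.7 cm.
The final image is virtual, 21.7 cm to the left of lens 2 (overall magnification ≈ -3.0).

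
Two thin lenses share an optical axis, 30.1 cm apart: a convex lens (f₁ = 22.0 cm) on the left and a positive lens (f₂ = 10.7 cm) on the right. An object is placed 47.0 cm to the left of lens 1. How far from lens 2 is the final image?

Lens 1: 1/d_i1 = 1/f₁ − 1/d_o1 = 1/(22.0) − 1/(47.0) = 0.02418, so d_i1 = 41.36 cm.
The intermediate image is 41.36 cm to the right of lens 1, which lies 11.26 cm to the right of lens 2 — a virtual object — so d_o2 = −11.26 cm.
Lens 2: 1/d_i2 = 1/f₂ − 1/d_o2 = 1/(10.7) − 1/(-11.26) = 0.1823, so d_i2 = 5.49 cm.
The final image is real, 5.49 cm to the right of lens 2 (overall magnification ≈ -0.43).

5.49 cm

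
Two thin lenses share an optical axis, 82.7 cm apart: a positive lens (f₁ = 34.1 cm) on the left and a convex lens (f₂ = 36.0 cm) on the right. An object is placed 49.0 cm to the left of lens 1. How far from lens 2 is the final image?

16.2 cm

Lens 1: 1/d_i1 = 1/f₁ − 1/d_o1 = 1/(34.1) − 1/(49.0) = 0.008917, so d_i1 = 112.1 cm.
The intermediate image is 112.1 cm to the right of lens 1, which lies 29.40 cm to the right of lens 2 — a virtual object — so d_o2 = −29.40 cm.
Lens 2: 1/d_i2 = 1/f₂ − 1/d_o2 = 1/(36.0) − 1/(-29.40) = 0.06179, so d_i2 = 16.2 cm.
The final image is real, 16.2 cm to the right of lens 2 (overall magnification ≈ -1.3).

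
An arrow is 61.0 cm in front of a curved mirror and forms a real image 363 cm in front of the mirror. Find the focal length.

f = 52.2 cm (concave)

Real image ⇒ d_i = +363 cm.
1/f = 1/d_o + 1/d_i = 1/(61.0) + 1/(363) = 0.01915, so f = 52.2 cm.
Since f is positive, the curved mirror is concave.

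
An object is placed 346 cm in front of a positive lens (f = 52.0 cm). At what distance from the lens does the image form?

61.2 cm

Thin-lens equation: 1/d_i = 1/f − 1/d_o = 1/(52.00) − 1/(346) = 0.01923 − 0.002890 = 0.01634, so d_i = 61.2 cm.
The image is real, inverted and reduced, on the far side of the lens.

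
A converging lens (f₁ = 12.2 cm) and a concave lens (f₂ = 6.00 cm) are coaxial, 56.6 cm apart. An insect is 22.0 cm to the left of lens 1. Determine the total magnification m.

m = -0.212

Lens 1: 1/d_i1 = 1/(12.2) − 1/(22.0) = 0.03651, so d_i1 = 27.39 cm; m₁ = −d_i1/d_o1 = -1.245.
d_o2 = 56.6 − (27.39) = 29.21 cm.
f₂ = −6.00 cm (diverging).
Lens 2: 1/d_i2 = 1/(-6.00) − 1/(29.21) = -0.2009, so d_i2 = -4.978 cm; m₂ = −d_i2/d_o2 = +0.1704.
m = m₁·m₂ = (-1.245)(+0.1704) = -0.212.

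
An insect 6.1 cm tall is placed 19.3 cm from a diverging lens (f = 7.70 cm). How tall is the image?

1.74 cm

For a diverging lens, f = -7.70 cm.
1/d_i = 1/f − 1/d_o = 1/(-7.700) − 1/(19.3) = -0.1817, so d_i = -5.504 cm.
m = −d_i/d_o = +0.2852.
|h_i| = |m|·h_o = 0.2852 × 6.1 = 1.74 cm. The image is virtual, upright and reduced, on the same side as the object.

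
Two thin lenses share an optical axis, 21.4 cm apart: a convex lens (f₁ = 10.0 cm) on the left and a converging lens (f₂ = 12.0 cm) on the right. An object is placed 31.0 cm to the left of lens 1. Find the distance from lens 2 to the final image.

Lens 1: 1/d_i1 = 1/f₁ − 1/d_o1 = 1/(10.0) − 1/(31.0) = 0.06774, so d_i1 = 14.76 cm.
The intermediate image is 14.76 cm to the right of lens 1, which is 21.4 − (14.76) = 6.640 cm to the left of lens 2, so d_o2 = +6.640 cm.
Lens 2: 1/d_i2 = 1/f₂ − 1/d_o2 = 1/(12.0) − 1/(6.640) = -0.06727, so d_i2 = -14.9 cm.
The final image is virtual, 14.9 cm to the left of lens 2 (overall magnification ≈ -1.1).

14.9 cm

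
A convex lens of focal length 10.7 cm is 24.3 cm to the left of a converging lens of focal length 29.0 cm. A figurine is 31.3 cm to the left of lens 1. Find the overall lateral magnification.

Lens 1: 1/d_i1 = 1/(10.7) − 1/(31.3) = 0.06151, so d_i1 = 16.26 cm; m₁ = −d_i1/d_o1 = -0.5195.
d_o2 = 24.3 − (16.26) = 8.040 cm.
Lens 2: 1/d_i2 = 1/(29.0) − 1/(8.040) = -0.08990, so d_i2 = -11.12 cm; m₂ = −d_i2/d_o2 = +1.384.
m = m₁·m₂ = (-0.5195)(+1.384) = -0.719.

m = -0.719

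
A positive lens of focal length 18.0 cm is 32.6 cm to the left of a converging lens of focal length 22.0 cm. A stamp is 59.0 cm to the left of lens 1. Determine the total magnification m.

m = -0.631

Lens 1: 1/d_i1 = 1/(18.0) − 1/(59.0) = 0.03861, so d_i1 = 25.90 cm; m₁ = −d_i1/d_o1 = -0.4390.
d_o2 = 32.6 − (25.90) = 6.700 cm.
Lens 2: 1/d_i2 = 1/(22.0) − 1/(6.700) = -0.1038, so d_i2 = -9.634 cm; m₂ = −d_i2/d_o2 = +1.438.
m = m₁·m₂ = (-0.4390)(+1.438) = -0.631.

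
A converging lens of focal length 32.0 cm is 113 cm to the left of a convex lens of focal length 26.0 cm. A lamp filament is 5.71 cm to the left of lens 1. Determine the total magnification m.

Lens 1: 1/d_i1 = 1/(32.0) − 1/(5.71) = -0.1439, so d_i1 = -6.950 cm; m₁ = −d_i1/d_o1 = +1.217.
d_o2 = 113 − (-6.950) = 120.0 cm.
Lens 2: 1/d_i2 = 1/(26.0) − 1/(120.0) = 0.03013, so d_i2 = 33.19 cm; m₂ = −d_i2/d_o2 = -0.2766.
m = m₁·m₂ = (+1.217)(-0.2766) = -0.337.

m = -0.337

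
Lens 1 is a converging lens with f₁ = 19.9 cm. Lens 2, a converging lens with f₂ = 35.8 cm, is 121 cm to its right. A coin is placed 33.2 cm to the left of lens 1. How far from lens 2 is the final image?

71.9 cm

Lens 1: 1/d_i1 = 1/f₁ − 1/d_o1 = 1/(19.9) − 1/(33.2) = 0.02013, so d_i1 = 49.68 cm.
The intermediate image is 49.68 cm to the right of lens 1, which is 121 − (49.68) = 71.32 cm to the left of lens 2, so d_o2 = +71.32 cm.
Lens 2: 1/d_i2 = 1/f₂ − 1/d_o2 = 1/(35.8) − 1/(71.32) = 0.01391, so d_i2 = 71.9 cm.
The final image is real, 71.9 cm to the right of lens 2 (overall magnification ≈ 1.5).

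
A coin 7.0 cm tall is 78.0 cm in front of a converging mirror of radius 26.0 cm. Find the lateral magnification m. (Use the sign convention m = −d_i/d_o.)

m = -0.200

f = R/2 = 26.0/2 = 13.00 cm.
1/d_i = 1/f − 1/d_o = 1/(13.00) − 1/(78.0) = 0.06410, so d_i = 15.60 cm.
m = −d_i/d_o = −(15.60)/(78.0) = -0.200.
The image is real, inverted and reduced, in front of the mirror.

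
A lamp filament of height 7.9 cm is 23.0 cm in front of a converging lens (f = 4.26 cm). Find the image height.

1/d_i = 1/f − 1/d_o = 1/(4.260) − 1/(23.0) = 0.1913, so d_i = 5.228 cm.
m = −d_i/d_o = -0.2273.
|h_i| = |m|·h_o = 0.2273 × 7.9 = 1.80 cm. The image is real, inverted and reduced, on the far side of the lens.

1.80 cm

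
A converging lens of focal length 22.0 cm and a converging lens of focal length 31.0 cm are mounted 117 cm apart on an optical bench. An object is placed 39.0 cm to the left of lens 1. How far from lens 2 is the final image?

58.0 cm

Lens 1: 1/d_i1 = 1/f₁ − 1/d_o1 = 1/(22.0) − 1/(39.0) = 0.01981, so d_i1 = 50.47 cm.
The intermediate image is 50.47 cm to the right of lens 1, which is 117 − (50.47) = 66.53 cm to the left of lens 2, so d_o2 = +66.53 cm.
Lens 2: 1/d_i2 = 1/f₂ − 1/d_o2 = 1/(31.0) − 1/(66.53) = 0.01723, so d_i2 = 58.0 cm.
The final image is real, 58.0 cm to the right of lens 2 (overall magnification ≈ 1.1).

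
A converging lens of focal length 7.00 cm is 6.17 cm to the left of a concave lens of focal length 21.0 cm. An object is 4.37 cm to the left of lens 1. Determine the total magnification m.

Lens 1: 1/d_i1 = 1/(7.00) − 1/(4.37) = -0.08598, so d_i1 = -11.63 cm; m₁ = −d_i1/d_o1 = +2.661.
d_o2 = 6.17 − (-11.63) = 17.80 cm.
f₂ = −21.0 cm (diverging).
Lens 2: 1/d_i2 = 1/(-21.0) − 1/(17.80) = -0.1038, so d_i2 = -9.634 cm; m₂ = −d_i2/d_o2 = +0.5412.
m = m₁·m₂ = (+2.661)(+0.5412) = +1.44.

m = +1.44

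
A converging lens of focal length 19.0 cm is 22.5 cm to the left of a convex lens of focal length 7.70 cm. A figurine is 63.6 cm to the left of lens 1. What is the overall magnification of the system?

Lens 1: 1/d_i1 = 1/(19.0) − 1/(63.6) = 0.03691, so d_i1 = 27.09 cm; m₁ = −d_i1/d_o1 = -0.4259.
d_o2 = 22.5 − (27.09) = -4.590 cm (virtual object).
Lens 2: 1/d_i2 = 1/(7.70) − 1/(-4.590) = 0.3477, so d_i2 = 2.876 cm; m₂ = −d_i2/d_o2 = +0.6265.
m = m₁·m₂ = (-0.4259)(+0.6265) = -0.267.

m = -0.267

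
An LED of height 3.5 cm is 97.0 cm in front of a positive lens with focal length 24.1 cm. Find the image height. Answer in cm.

1/d_i = 1/f − 1/d_o = 1/(24.10) − 1/(97.0) = 0.03118, so d_i = 32.07 cm.
m = −d_i/d_o = -0.3306.
|h_i| = |m|·h_o = 0.3306 × 3.5 = 1.16 cm. The image is real, inverted and reduced, on the far side of the lens.

1.16 cm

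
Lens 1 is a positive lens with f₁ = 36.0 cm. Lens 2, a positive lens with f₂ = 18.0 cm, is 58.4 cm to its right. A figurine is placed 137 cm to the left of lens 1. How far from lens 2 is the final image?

Lens 1: 1/d_i1 = 1/f₁ − 1/d_o1 = 1/(36.0) − 1/(137) = 0.02048, so d_i1 = 48.83 cm.
The intermediate image is 48.83 cm to the right of lens 1, which is 58.4 − (48.83) = 9.570 cm to the left of lens 2, so d_o2 = +9.570 cm.
Lens 2: 1/d_i2 = 1/f₂ − 1/d_o2 = 1/(18.0) − 1/(9.570) = -0.04894, so d_i2 = -20.4 cm.
The final image is virtual, 20.4 cm to the left of lens 2 (overall magnification ≈ -0.76).

20.4 cm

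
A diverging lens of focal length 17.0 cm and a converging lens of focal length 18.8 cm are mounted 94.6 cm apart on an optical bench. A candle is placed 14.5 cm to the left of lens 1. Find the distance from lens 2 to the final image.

23.0 cm

Lens 1 is diverging, so f₁ = −17.0 cm.
Lens 1: 1/d_i1 = 1/f₁ − 1/d_o1 = 1/(-17.0) − 1/(14.5) = -0.1278, so d_i1 = -7.825 cm.
The intermediate image is 7.825 cm to the left of lens 1 (virtual), which is 94.6 − (-7.825) = 102.4 cm to the left of lens 2, so d_o2 = +102.4 cm.
Lens 2: 1/d_i2 = 1/f₂ − 1/d_o2 = 1/(18.8) − 1/(102.4) = 0.04343, so d_i2 = 23.0 cm.
The final image is real, 23.0 cm to the right of lens 2 (overall magnification ≈ -0.12).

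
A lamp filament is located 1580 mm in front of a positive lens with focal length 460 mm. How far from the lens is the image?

Thin-lens equation: 1/s_i = 1/f − 1/s_o = 1/(460.0) − 1/(1580) = 0.002174 − 0.0006329 = 0.001541, so s_i = 649 mm.
The image is real, inverted and reduced, on the far side of the lens.

649 mm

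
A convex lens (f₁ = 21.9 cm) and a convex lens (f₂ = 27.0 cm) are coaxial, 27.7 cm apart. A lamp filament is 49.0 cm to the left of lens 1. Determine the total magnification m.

Lens 1: 1/d_i1 = 1/(21.9) − 1/(49.0) = 0.02525, so d_i1 = 39.60 cm; m₁ = −d_i1/d_o1 = -0.8082.
d_o2 = 27.7 − (39.60) = -11.90 cm (virtual object).
Lens 2: 1/d_i2 = 1/(27.0) − 1/(-11.90) = 0.1211, so d_i2 = 8.260 cm; m₂ = −d_i2/d_o2 = +0.6941.
m = m₁·m₂ = (-0.8082)(+0.6941) = -0.561.

m = -0.561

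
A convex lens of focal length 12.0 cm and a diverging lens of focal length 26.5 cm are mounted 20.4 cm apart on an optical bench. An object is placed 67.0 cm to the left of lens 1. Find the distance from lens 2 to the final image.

4.75 cm

Lens 1: 1/d_i1 = 1/f₁ − 1/d_o1 = 1/(12.0) − 1/(67.0) = 0.06841, so d_i1 = 14.62 cm.
The intermediate image is 14.62 cm to the right of lens 1, which is 20.4 − (14.62) = 5.780 cm to the left of lens 2, so d_o2 = +5.780 cm.
Lens 2 is diverging, so f₂ = −26.5 cm.
Lens 2: 1/d_i2 = 1/f₂ − 1/d_o2 = 1/(-26.5) − 1/(5.780) = -0.2107, so d_i2 = -4.75 cm.
The final image is virtual, 4.75 cm to the left of lens 2 (overall magnification ≈ -0.18).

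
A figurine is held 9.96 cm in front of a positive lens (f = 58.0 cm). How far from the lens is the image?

Thin-lens equation: 1/v = 1/f − 1/u = 1/(58.00) − 1/(9.96) = 0.01724 − 0.1004 = -0.08316, so v = -12.0 cm.
The image is virtual, upright and enlarged, on the same side as the object.

12.0 cm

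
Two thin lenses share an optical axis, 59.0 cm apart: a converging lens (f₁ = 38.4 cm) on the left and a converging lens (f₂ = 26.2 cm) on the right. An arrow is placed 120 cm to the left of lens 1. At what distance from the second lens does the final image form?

Lens 1: 1/d_i1 = 1/f₁ − 1/d_o1 = 1/(38.4) − 1/(120) = 0.01771, so d_i1 = 56.47 cm.
The intermediate image is 56.47 cm to the right of lens 1, which is 59.0 − (56.47) = 2.530 cm to the left of lens 2, so d_o2 = +2.530 cm.
Lens 2: 1/d_i2 = 1/f₂ − 1/d_o2 = 1/(26.2) − 1/(2.530) = -0.3571, so d_i2 = -2.80 cm.
The final image is virtual, 2.80 cm to the left of lens 2 (overall magnification ≈ -0.52).

2.80 cm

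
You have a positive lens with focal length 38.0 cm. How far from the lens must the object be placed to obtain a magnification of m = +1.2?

m = −d_i/d_o ⇒ d_i = −m·d_o.
1/f = 1/d_o + 1/d_i = 1/d_o − 1/(m·d_o) = (1 − 1/m)/d_o, so d_o = f(1 − 1/m) = (38.00)(1 − 1/(+1.2)) = 6.33 cm.

6.33 cm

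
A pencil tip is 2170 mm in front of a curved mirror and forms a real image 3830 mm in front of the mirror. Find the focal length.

Real image ⇒ d_i = +3830 mm.
1/f = 1/d_o + 1/d_i = 1/(2170) + 1/(3830) = 0.0007219, so f = 1390 mm.
Since f is positive, the curved mirror is concave.

f = 1390 mm (concave)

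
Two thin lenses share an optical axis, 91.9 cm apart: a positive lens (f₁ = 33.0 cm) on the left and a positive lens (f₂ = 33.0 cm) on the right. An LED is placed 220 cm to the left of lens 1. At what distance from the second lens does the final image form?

87.2 cm

Lens 1: 1/d_i1 = 1/f₁ − 1/d_o1 = 1/(33.0) − 1/(220) = 0.02576, so d_i1 = 38.82 cm.
The intermediate image is 38.82 cm to the right of lens 1, which is 91.9 − (38.82) = 53.08 cm to the left of lens 2, so d_o2 = +53.08 cm.
Lens 2: 1/d_i2 = 1/f₂ − 1/d_o2 = 1/(33.0) − 1/(53.08) = 0.01146, so d_i2 = 87.2 cm.
The final image is real, 87.2 cm to the right of lens 2 (overall magnification ≈ 0.29).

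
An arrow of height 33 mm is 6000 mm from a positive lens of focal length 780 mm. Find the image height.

1/d_i = 1/f − 1/d_o = 1/(780.0) − 1/(6000) = 0.001115, so d_i = 896.6 mm.
m = −d_i/d_o = -0.1494.
|h_i| = |m|·h_o = 0.1494 × 33 = 4.93 mm. The image is real, inverted and reduced, on the far side of the lens.

4.93 mm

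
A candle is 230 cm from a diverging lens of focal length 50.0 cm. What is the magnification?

m = +0.179

For a diverging lens, f = -50.0 cm.
1/d_i = 1/f − 1/d_o = 1/(-50.00) − 1/(230) = -0.02435, so d_i = -41.07 cm.
m = −d_i/d_o = −(-41.07)/(230) = +0.179.
The image is virtual, upright and reduced, on the same side as the object.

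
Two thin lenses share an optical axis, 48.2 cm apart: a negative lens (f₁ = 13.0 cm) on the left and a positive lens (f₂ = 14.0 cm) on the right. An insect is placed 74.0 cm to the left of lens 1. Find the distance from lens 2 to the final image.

18.3 cm

Lens 1 is diverging, so f₁ = −13.0 cm.
Lens 1: 1/d_i1 = 1/f₁ − 1/d_o1 = 1/(-13.0) − 1/(74.0) = -0.09044, so d_i1 = -11.06 cm.
The intermediate image is 11.06 cm to the left of lens 1 (virtual), which is 48.2 − (-11.06) = 59.26 cm to the left of lens 2, so d_o2 = +59.26 cm.
Lens 2: 1/d_i2 = 1/f₂ − 1/d_o2 = 1/(14.0) − 1/(59.26) = 0.05455, so d_i2 = 18.3 cm.
The final image is real, 18.3 cm to the right of lens 2 (overall magnification ≈ -0.046).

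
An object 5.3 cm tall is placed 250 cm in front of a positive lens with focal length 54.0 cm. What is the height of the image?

1/d_i = 1/f − 1/d_o = 1/(54.00) − 1/(250) = 0.01452, so d_i = 68.88 cm.
m = −d_i/d_o = -0.2755.
|h_i| = |m|·h_o = 0.2755 × 5.3 = 1.46 cm. The image is real, inverted and reduced, on the far side of the lens.

1.46 cm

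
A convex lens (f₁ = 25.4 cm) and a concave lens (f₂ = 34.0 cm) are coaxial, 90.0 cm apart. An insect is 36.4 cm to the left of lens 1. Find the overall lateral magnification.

Lens 1: 1/d_i1 = 1/(25.4) − 1/(36.4) = 0.01190, so d_i1 = 84.05 cm; m₁ = −d_i1/d_o1 = -2.309.
d_o2 = 90.0 − (84.05) = 5.950 cm.
f₂ = −34.0 cm (diverging).
Lens 2: 1/d_i2 = 1/(-34.0) − 1/(5.950) = -0.1975, so d_i2 = -5.064 cm; m₂ = −d_i2/d_o2 = +0.8511.
m = m₁·m₂ = (-2.309)(+0.8511) = -1.97.

m = -1.97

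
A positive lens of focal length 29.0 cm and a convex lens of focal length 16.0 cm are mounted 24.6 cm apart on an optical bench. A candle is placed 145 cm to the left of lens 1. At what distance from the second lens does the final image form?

6.74 cm

Lens 1: 1/d_i1 = 1/f₁ − 1/d_o1 = 1/(29.0) − 1/(145) = 0.02759, so d_i1 = 36.25 cm.
The intermediate image is 36.25 cm to the right of lens 1, which lies 11.65 cm to the right of lens 2 — a virtual object — so d_o2 = −11.65 cm.
Lens 2: 1/d_i2 = 1/f₂ − 1/d_o2 = 1/(16.0) − 1/(-11.65) = 0.1483, so d_i2 = 6.74 cm.
The final image is real, 6.74 cm to the right of lens 2 (overall magnification ≈ -0.14).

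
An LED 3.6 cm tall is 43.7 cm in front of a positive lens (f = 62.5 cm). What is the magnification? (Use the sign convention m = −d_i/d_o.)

1/d_i = 1/f − 1/d_o = 1/(62.50) − 1/(43.7) = -0.006883, so d_i = -145.3 cm.
m = −d_i/d_o = −(-145.3)/(43.7) = +3.32.
The image is virtual, upright and enlarged, on the same side as the object.

m = +3.32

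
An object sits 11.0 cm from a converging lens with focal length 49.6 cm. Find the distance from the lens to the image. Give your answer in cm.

Thin-lens equation: 1/s_i = 1/f − 1/s_o = 1/(49.60) − 1/(11.0) = 0.02016 − 0.09091 = -0.07075, so s_i = -14.1 cm.
The image is virtual, upright and enlarged, on the same side as the object.

14.1 cm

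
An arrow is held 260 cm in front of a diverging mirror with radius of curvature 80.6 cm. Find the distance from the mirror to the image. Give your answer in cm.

34.9 cm

f = R/2 = 80.6/2 = 40.30 cm; for a diverging mirror, f = -40.30 cm.
Mirror equation: 1/s_i = 1/f − 1/s_o = 1/(-40.30) − 1/(260) = -0.02481 − 0.003846 = -0.02866, so s_i = -34.9 cm.
The image is virtual, upright and reduced, behind the mirror.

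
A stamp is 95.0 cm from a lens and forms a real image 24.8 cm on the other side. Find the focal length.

Real image ⇒ d_i = +24.8 cm.
1/f = 1/d_o + 1/d_i = 1/(95.0) + 1/(24.8) = 0.05085, so f = 19.7 cm.
Since f is positive, the lens is converging.

f = 19.7 cm (converging)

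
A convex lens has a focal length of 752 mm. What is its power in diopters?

f = 75.2 cm = 0.752 m.
P = 1/f = 1/(0.752 m) = +1.33 D.

P = +1.33 D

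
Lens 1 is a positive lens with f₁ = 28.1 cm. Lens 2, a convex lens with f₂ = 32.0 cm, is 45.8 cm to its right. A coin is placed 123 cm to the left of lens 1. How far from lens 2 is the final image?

Lens 1: 1/d_i1 = 1/f₁ − 1/d_o1 = 1/(28.1) − 1/(123) = 0.02746, so d_i1 = 36.42 cm.
The intermediate image is 36.42 cm to the right of lens 1, which is 45.8 − (36.42) = 9.380 cm to the left of lens 2, so d_o2 = +9.380 cm.
Lens 2: 1/d_i2 = 1/f₂ − 1/d_o2 = 1/(32.0) − 1/(9.380) = -0.07536, so d_i2 = -13.3 cm.
The final image is virtual, 13.3 cm to the left of lens 2 (overall magnification ≈ -0.42).

13.3 cm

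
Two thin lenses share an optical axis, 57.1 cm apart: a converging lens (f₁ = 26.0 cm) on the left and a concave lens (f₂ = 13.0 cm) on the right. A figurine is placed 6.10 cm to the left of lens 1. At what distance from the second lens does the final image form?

10.8 cm

Lens 1: 1/d_i1 = 1/f₁ − 1/d_o1 = 1/(26.0) − 1/(6.10) = -0.1255, so d_i1 = -7.970 cm.
The intermediate image is 7.970 cm to the left of lens 1 (virtual), which is 57.1 − (-7.970) = 65.07 cm to the left of lens 2, so d_o2 = +65.07 cm.
Lens 2 is diverging, so f₂ = −13.0 cm.
Lens 2: 1/d_i2 = 1/f₂ − 1/d_o2 = 1/(-13.0) − 1/(65.07) = -0.09229, so d_i2 = -10.8 cm.
The final image is virtual, 10.8 cm to the left of lens 2 (overall magnification ≈ 0.22).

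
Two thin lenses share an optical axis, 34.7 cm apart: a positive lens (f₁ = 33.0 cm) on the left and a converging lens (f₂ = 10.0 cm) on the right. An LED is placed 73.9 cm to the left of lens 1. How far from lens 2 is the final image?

Lens 1: 1/d_i1 = 1/f₁ − 1/d_o1 = 1/(33.0) − 1/(73.9) = 0.01677, so d_i1 = 59.63 cm.
The intermediate image is 59.63 cm to the right of lens 1, which lies 24.93 cm to the right of lens 2 — a virtual object — so d_o2 = −24.93 cm.
Lens 2: 1/d_i2 = 1/f₂ − 1/d_o2 = 1/(10.0) − 1/(-24.93) = 0.1401, so d_i2 = 7.14 cm.
The final image is real, 7.14 cm to the right of lens 2 (overall magnification ≈ -0.23).

7.14 cm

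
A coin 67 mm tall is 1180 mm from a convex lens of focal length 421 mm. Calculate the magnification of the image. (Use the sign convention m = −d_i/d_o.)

1/d_i = 1/f − 1/d_o = 1/(421.0) − 1/(1180) = 0.001528, so d_i = 654.5 mm.
m = −d_i/d_o = −(654.5)/(1180) = -0.555.
The image is real, inverted and reduced, on the far side of the lens.

m = -0.555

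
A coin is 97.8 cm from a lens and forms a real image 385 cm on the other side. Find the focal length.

f = 78.0 cm (converging)

Real image ⇒ d_i = +385 cm.
1/f = 1/d_o + 1/d_i = 1/(97.8) + 1/(385) = 0.01282, so f = 78.0 cm.
Since f is positive, the lens is converging.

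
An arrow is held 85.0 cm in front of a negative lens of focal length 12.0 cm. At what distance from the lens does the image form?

10.5 cm

For a negative lens, f = -12.0 cm.
Thin-lens equation: 1/s_i = 1/f − 1/s_o = 1/(-12.00) − 1/(85.0) = -0.08333 − 0.01176 = -0.09510, so s_i = -10.5 cm.
The image is virtual, upright and reduced, on the same side as the object.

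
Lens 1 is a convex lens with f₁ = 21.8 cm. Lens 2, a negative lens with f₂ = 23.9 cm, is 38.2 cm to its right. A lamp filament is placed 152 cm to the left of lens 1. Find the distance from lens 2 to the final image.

Lens 1: 1/d_i1 = 1/f₁ − 1/d_o1 = 1/(21.8) − 1/(152) = 0.03929, so d_i1 = 25.45 cm.
The intermediate image is 25.45 cm to the right of lens 1, which is 38.2 − (25.45) = 12.75 cm to the left of lens 2, so d_o2 = +12.75 cm.
Lens 2 is diverging, so f₂ = −23.9 cm.
Lens 2: 1/d_i2 = 1/f₂ − 1/d_o2 = 1/(-23.9) − 1/(12.75) = -0.1203, so d_i2 = -8.31 cm.
The final image is virtual, 8.31 cm to the left of lens 2 (overall magnification ≈ -0.11).

8.31 cm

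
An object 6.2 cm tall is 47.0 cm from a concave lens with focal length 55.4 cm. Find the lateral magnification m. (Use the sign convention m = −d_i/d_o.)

m = +0.541

For a concave lens, f = -55.4 cm.
1/d_i = 1/f − 1/d_o = 1/(-55.40) − 1/(47.0) = -0.03933, so d_i = -25.43 cm.
m = −d_i/d_o = −(-25.43)/(47.0) = +0.541.
The image is virtual, upright and reduced, on the same side as the object.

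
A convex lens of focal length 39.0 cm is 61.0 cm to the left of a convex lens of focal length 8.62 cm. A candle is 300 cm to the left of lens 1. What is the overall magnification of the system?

Lens 1: 1/d_i1 = 1/(39.0) − 1/(300) = 0.02231, so d_i1 = 44.83 cm; m₁ = −d_i1/d_o1 = -0.1494.
d_o2 = 61.0 − (44.83) = 16.17 cm.
Lens 2: 1/d_i2 = 1/(8.62) − 1/(16.17) = 0.05417, so d_i2 = 18.46 cm; m₂ = −d_i2/d_o2 = -1.142.
m = m₁·m₂ = (-0.1494)(-1.142) = +0.171.

m = +0.171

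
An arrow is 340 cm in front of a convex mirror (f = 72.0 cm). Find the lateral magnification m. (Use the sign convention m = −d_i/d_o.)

m = +0.175

For a convex mirror, f = -72.0 cm.
1/d_i = 1/f − 1/d_o = 1/(-72.00) − 1/(340) = -0.01683, so d_i = -59.42 cm.
m = −d_i/d_o = −(-59.42)/(340) = +0.175.
The image is virtual, upright and reduced, behind the mirror.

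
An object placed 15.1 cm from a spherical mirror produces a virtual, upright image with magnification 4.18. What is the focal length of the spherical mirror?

m = −d_i/d_o ⇒ d_i = −m·d_o = −(+4.18)·(15.1) = -63.12 cm.
1/f = 1/d_o + 1/d_i = 1/(15.1) + 1/(-63.12) = 0.05038, so f = 19.8 cm.
Since f is positive, the spherical mirror is concave.

f = 19.8 cm (concave)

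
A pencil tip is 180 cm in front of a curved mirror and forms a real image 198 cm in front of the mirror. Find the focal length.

f = 94.3 cm (concave)

Real image ⇒ d_i = +198 cm.
1/f = 1/d_o + 1/d_i = 1/(180) + 1/(198) = 0.01061, so f = 94.3 cm.
Since f is positive, the curved mirror is concave.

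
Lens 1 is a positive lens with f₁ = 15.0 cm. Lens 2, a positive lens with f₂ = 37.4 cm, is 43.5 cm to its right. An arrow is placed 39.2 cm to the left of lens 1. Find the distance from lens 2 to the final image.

39.5 cm

Lens 1: 1/d_i1 = 1/f₁ − 1/d_o1 = 1/(15.0) − 1/(39.2) = 0.04116, so d_i1 = 24.30 cm.
The intermediate image is 24.30 cm to the right of lens 1, which is 43.5 − (24.30) = 19.20 cm to the left of lens 2, so d_o2 = +19.20 cm.
Lens 2: 1/d_i2 = 1/f₂ − 1/d_o2 = 1/(37.4) − 1/(19.20) = -0.02535, so d_i2 = -39.5 cm.
The final image is virtual, 39.5 cm to the left of lens 2 (overall magnification ≈ -1.3).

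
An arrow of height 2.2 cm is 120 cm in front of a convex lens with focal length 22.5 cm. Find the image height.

0.508 cm

1/d_i = 1/f − 1/d_o = 1/(22.50) − 1/(120) = 0.03611, so d_i = 27.69 cm.
m = −d_i/d_o = -0.2308.
|h_i| = |m|·h_o = 0.2308 × 2.2 = 0.508 cm. The image is real, inverted and reduced, on the far side of the lens.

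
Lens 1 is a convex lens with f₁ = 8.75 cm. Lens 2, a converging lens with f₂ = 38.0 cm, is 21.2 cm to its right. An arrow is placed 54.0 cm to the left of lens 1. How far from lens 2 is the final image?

15.0 cm

Lens 1: 1/d_i1 = 1/f₁ − 1/d_o1 = 1/(8.75) − 1/(54.0) = 0.09577, so d_i1 = 10.44 cm.
The intermediate image is 10.44 cm to the right of lens 1, which is 21.2 − (10.44) = 10.76 cm to the left of lens 2, so d_o2 = +10.76 cm.
Lens 2: 1/d_i2 = 1/f₂ − 1/d_o2 = 1/(38.0) − 1/(10.76) = -0.06662, so d_i2 = -15.0 cm.
The final image is virtual, 15.0 cm to the left of lens 2 (overall magnification ≈ -0.27).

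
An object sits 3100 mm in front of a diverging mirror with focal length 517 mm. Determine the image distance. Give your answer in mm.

443 mm

For a diverging mirror, f = -517 mm.
Mirror equation: 1/s_i = 1/f − 1/s_o = 1/(-517.0) − 1/(3100) = -0.001934 − 0.0003226 = -0.002257, so s_i = -443 mm.
The image is virtual, upright and reduced, behind the mirror.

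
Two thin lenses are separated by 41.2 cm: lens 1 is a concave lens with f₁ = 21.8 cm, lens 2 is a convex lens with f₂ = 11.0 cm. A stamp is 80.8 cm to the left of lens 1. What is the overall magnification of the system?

f₁ = −21.8 cm (diverging).
Lens 1: 1/d_i1 = 1/(-21.8) − 1/(80.8) = -0.05825, so d_i1 = -17.17 cm; m₁ = −d_i1/d_o1 = +0.2125.
d_o2 = 41.2 − (-17.17) = 58.37 cm.
Lens 2: 1/d_i2 = 1/(11.0) − 1/(58.37) = 0.07378, so d_i2 = 13.55 cm; m₂ = −d_i2/d_o2 = -0.2322.
m = m₁·m₂ = (+0.2125)(-0.2322) = -0.0493.

m = -0.0493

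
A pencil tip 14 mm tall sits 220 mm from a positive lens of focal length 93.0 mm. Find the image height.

1/d_i = 1/f − 1/d_o = 1/(93.00) − 1/(220) = 0.006207, so d_i = 161.1 mm.
m = −d_i/d_o = -0.7323.
|h_i| = |m|·h_o = 0.7323 × 14 = 10.3 mm. The image is real, inverted and reduced, on the far side of the lens.

10.3 mm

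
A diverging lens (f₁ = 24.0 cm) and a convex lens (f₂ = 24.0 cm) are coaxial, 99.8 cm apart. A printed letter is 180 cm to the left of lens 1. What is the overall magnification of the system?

m = -0.0291

f₁ = −24.0 cm (diverging).
Lens 1: 1/d_i1 = 1/(-24.0) − 1/(180) = -0.04722, so d_i1 = -21.18 cm; m₁ = −d_i1/d_o1 = +0.1177.
d_o2 = 99.8 − (-21.18) = 121.0 cm.
Lens 2: 1/d_i2 = 1/(24.0) − 1/(121.0) = 0.03340, so d_i2 = 29.94 cm; m₂ = −d_i2/d_o2 = -0.2474.
m = m₁·m₂ = (+0.1177)(-0.2474) = -0.0291.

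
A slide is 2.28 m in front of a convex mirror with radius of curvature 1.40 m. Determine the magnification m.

f = R/2 = 1.40/2 = 0.7000 m; for a convex mirror, f = -0.7000 m.
1/d_i = 1/f − 1/d_o = 1/(-0.7000) − 1/(2.28) = -1.867, so d_i = -0.5356 m.
m = −d_i/d_o = −(-0.5356)/(2.28) = +0.235.
The image is virtual, upright and reduced, behind the mirror.

m = +0.235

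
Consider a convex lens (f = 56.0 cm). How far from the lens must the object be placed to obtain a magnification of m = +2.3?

31.7 cm

m = −d_i/d_o ⇒ d_i = −m·d_o.
1/f = 1/d_o + 1/d_i = 1/d_o − 1/(m·d_o) = (1 − 1/m)/d_o, so d_o = f(1 − 1/m) = (56.00)(1 − 1/(+2.3)) = 31.7 cm.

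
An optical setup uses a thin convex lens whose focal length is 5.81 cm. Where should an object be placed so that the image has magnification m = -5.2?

m = −d_i/d_o ⇒ d_i = −m·d_o.
1/f = 1/d_o + 1/d_i = 1/d_o − 1/(m·d_o) = (1 − 1/m)/d_o, so d_o = f(1 − 1/m) = (5.810)(1 − 1/(-5.2)) = 6.93 cm.

6.93 cm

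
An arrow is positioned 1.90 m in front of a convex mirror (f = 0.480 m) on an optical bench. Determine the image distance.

0.383 m

For a convex mirror, f = -0.480 m.
Mirror equation: 1/v = 1/f − 1/u = 1/(-0.4800) − 1/(1.90) = -2.083 − 0.5263 = -2.610, so v = -0.383 m.
The image is virtual, upright and reduced, behind the mirror.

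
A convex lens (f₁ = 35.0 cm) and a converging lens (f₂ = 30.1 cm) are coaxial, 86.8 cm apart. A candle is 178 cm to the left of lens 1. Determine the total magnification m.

m = +0.561

Lens 1: 1/d_i1 = 1/(35.0) − 1/(178) = 0.02295, so d_i1 = 43.57 cm; m₁ = −d_i1/d_o1 = -0.2448.
d_o2 = 86.8 − (43.57) = 43.23 cm.
Lens 2: 1/d_i2 = 1/(30.1) − 1/(43.23) = 0.01009, so d_i2 = 99.10 cm; m₂ = −d_i2/d_o2 = -2.292.
m = m₁·m₂ = (-0.2448)(-2.292) = +0.561.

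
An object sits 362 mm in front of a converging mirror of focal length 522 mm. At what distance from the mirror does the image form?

Mirror equation: 1/v = 1/f − 1/u = 1/(522.0) − 1/(362) = 0.001916 − 0.002762 = -0.0008467, so v = -1180 mm.
The image is virtual, upright and enlarged, behind the mirror.

1180 mm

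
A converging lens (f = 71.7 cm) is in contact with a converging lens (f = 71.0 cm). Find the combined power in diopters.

P₁ = 1/f₁ = 1/(0.717 m) = +1.395 D; P₂ = 1/f₂ = 1/(0.710 m) = +1.408 D.
For thin lenses in contact, P = P₁ + P₂ = (+1.395) + (+1.408) = +2.80 D.

P = +2.80 D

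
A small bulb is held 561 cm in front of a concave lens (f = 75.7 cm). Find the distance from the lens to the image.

66.7 cm

For a concave lens, f = -75.7 cm.
Thin-lens equation: 1/s_i = 1/f − 1/s_o = 1/(-75.70) − 1/(561) = -0.01321 − 0.001783 = -0.01499, so s_i = -66.7 cm.
The image is virtual, upright and reduced, on the same side as the object.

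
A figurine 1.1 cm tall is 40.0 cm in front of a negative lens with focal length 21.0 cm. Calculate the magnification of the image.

m = +0.344

For a negative lens, f = -21.0 cm.
1/d_i = 1/f − 1/d_o = 1/(-21.00) − 1/(40.0) = -0.07262, so d_i = -13.77 cm.
m = −d_i/d_o = −(-13.77)/(40.0) = +0.344.
The image is virtual, upright and reduced, on the same side as the object.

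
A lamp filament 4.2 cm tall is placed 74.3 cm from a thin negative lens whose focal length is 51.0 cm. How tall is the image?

1.71 cm

For a negative lens, f = -51.0 cm.
1/d_i = 1/f − 1/d_o = 1/(-51.00) − 1/(74.3) = -0.03307, so d_i = -30.24 cm.
m = −d_i/d_o = +0.4070.
|h_i| = |m|·h_o = 0.4070 × 4.2 = 1.71 cm. The image is virtual, upright and reduced, on the same side as the object.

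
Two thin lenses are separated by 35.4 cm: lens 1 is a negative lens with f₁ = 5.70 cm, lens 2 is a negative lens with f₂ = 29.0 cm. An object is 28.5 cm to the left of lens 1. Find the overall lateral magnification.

f₁ = −5.70 cm (diverging).
Lens 1: 1/d_i1 = 1/(-5.70) − 1/(28.5) = -0.2105, so d_i1 = -4.750 cm; m₁ = −d_i1/d_o1 = +0.1667.
d_o2 = 35.4 − (-4.750) = 40.15 cm.
f₂ = −29.0 cm (diverging).
Lens 2: 1/d_i2 = 1/(-29.0) − 1/(40.15) = -0.05939, so d_i2 = -16.84 cm; m₂ = −d_i2/d_o2 = +0.4194.
m = m₁·m₂ = (+0.1667)(+0.4194) = +0.0699.

m = +0.0699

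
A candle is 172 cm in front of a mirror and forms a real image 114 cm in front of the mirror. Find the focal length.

f = 68.6 cm (concave)

Real image ⇒ d_i = +114 cm.
1/f = 1/d_o + 1/d_i = 1/(172) + 1/(114) = 0.01459, so f = 68.6 cm.
Since f is positive, the mirror is concave.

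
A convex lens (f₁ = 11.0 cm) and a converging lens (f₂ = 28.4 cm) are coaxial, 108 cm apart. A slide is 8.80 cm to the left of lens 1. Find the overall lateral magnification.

Lens 1: 1/d_i1 = 1/(11.0) − 1/(8.80) = -0.02273, so d_i1 = -44.00 cm; m₁ = −d_i1/d_o1 = +5.000.
d_o2 = 108 − (-44.00) = 152.0 cm.
Lens 2: 1/d_i2 = 1/(28.4) − 1/(152.0) = 0.02863, so d_i2 = 34.93 cm; m₂ = −d_i2/d_o2 = -0.2298.
m = m₁·m₂ = (+5.000)(-0.2298) = -1.15.

m = -1.15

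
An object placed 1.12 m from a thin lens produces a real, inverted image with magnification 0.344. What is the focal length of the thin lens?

f = 0.287 m (converging)

m = −d_i/d_o ⇒ d_i = −m·d_o = −(-0.344)·(1.12) = 0.3853 m.
1/f = 1/d_o + 1/d_i = 1/(1.12) + 1/(0.3853) = 3.488, so f = 0.287 m.
Since f is positive, the thin lens is converging.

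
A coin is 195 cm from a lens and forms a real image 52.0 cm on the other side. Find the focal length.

f = 41.1 cm (converging)

Real image ⇒ d_i = +52.0 cm.
1/f = 1/d_o + 1/d_i = 1/(195) + 1/(52.0) = 0.02436, so f = 41.1 cm.
Since f is positive, the lens is converging.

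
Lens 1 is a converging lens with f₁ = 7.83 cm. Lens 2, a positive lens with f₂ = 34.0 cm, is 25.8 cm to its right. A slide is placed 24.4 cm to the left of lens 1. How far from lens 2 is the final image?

24.6 cm

Lens 1: 1/d_i1 = 1/f₁ − 1/d_o1 = 1/(7.83) − 1/(24.4) = 0.08673, so d_i1 = 11.53 cm.
The intermediate image is 11.53 cm to the right of lens 1, which is 25.8 − (11.53) = 14.27 cm to the left of lens 2, so d_o2 = +14.27 cm.
Lens 2: 1/d_i2 = 1/f₂ − 1/d_o2 = 1/(34.0) − 1/(14.27) = -0.04067, so d_i2 = -24.6 cm.
The final image is virtual, 24.6 cm to the left of lens 2 (overall magnification ≈ -0.81).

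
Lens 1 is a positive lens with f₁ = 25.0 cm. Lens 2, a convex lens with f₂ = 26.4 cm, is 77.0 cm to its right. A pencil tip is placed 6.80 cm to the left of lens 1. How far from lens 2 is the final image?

Lens 1: 1/d_i1 = 1/f₁ − 1/d_o1 = 1/(25.0) − 1/(6.80) = -0.1071, so d_i1 = -9.341 cm.
The intermediate image is 9.341 cm to the left of lens 1 (virtual), which is 77.0 − (-9.341) = 86.34 cm to the left of lens 2, so d_o2 = +86.34 cm.
Lens 2: 1/d_i2 = 1/f₂ − 1/d_o2 = 1/(26.4) − 1/(86.34) = 0.02630, so d_i2 = 38.0 cm.
The final image is real, 38.0 cm to the right of lens 2 (overall magnification ≈ -0.60).

38.0 cm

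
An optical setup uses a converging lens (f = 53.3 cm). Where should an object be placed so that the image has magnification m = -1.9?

m = −d_i/d_o ⇒ d_i = −m·d_o.
1/f = 1/d_o + 1/d_i = 1/d_o − 1/(m·d_o) = (1 − 1/m)/d_o, so d_o = f(1 − 1/m) = (53.30)(1 − 1/(-1.9)) = 81.4 cm.

81.4 cm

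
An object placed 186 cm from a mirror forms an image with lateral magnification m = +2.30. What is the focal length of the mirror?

f = 329 cm (concave)

m = −d_i/d_o ⇒ d_i = −m·d_o = −(+2.30)·(186) = -427.8 cm.
1/f = 1/d_o + 1/d_i = 1/(186) + 1/(-427.8) = 0.003039, so f = 329 cm.
Since f is positive, the mirror is concave.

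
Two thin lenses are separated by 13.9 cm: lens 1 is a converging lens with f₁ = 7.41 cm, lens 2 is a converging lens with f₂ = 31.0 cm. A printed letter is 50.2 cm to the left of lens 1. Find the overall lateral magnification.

m = -0.208

Lens 1: 1/d_i1 = 1/(7.41) − 1/(50.2) = 0.1150, so d_i1 = 8.693 cm; m₁ = −d_i1/d_o1 = -0.1732.
d_o2 = 13.9 − (8.693) = 5.207 cm.
Lens 2: 1/d_i2 = 1/(31.0) − 1/(5.207) = -0.1598, so d_i2 = -6.258 cm; m₂ = −d_i2/d_o2 = +1.202.
m = m₁·m₂ = (-0.1732)(+1.202) = -0.208.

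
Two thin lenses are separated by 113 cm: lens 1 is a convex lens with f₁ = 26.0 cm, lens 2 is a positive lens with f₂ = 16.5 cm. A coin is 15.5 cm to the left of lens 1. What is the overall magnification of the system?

m = -0.303

Lens 1: 1/d_i1 = 1/(26.0) − 1/(15.5) = -0.02605, so d_i1 = -38.38 cm; m₁ = −d_i1/d_o1 = +2.476.
d_o2 = 113 − (-38.38) = 151.4 cm.
Lens 2: 1/d_i2 = 1/(16.5) − 1/(151.4) = 0.05400, so d_i2 = 18.52 cm; m₂ = −d_i2/d_o2 = -0.1223.
m = m₁·m₂ = (+2.476)(-0.1223) = -0.303.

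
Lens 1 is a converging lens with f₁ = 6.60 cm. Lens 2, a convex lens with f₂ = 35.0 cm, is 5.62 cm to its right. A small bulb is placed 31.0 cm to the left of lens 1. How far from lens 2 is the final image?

2.56 cm

Lens 1: 1/d_i1 = 1/f₁ − 1/d_o1 = 1/(6.60) − 1/(31.0) = 0.1193, so d_i1 = 8.385 cm.
The intermediate image is 8.385 cm to the right of lens 1, which lies 2.765 cm to the right of lens 2 — a virtual object — so d_o2 = −2.765 cm.
Lens 2: 1/d_i2 = 1/f₂ − 1/d_o2 = 1/(35.0) − 1/(-2.765) = 0.3902, so d_i2 = 2.56 cm.
The final image is real, 2.56 cm to the right of lens 2 (overall magnification ≈ -0.25).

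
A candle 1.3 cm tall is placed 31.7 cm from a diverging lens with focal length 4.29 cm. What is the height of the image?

0.155 cm

For a diverging lens, f = -4.29 cm.
1/d_i = 1/f − 1/d_o = 1/(-4.290) − 1/(31.7) = -0.2646, so d_i = -3.779 cm.
m = −d_i/d_o = +0.1192.
|h_i| = |m|·h_o = 0.1192 × 1.3 = 0.155 cm. The image is virtual, upright and reduced, on the same side as the object.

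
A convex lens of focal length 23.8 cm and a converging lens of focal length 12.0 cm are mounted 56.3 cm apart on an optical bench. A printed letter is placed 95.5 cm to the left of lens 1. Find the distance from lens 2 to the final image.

Lens 1: 1/d_i1 = 1/f₁ − 1/d_o1 = 1/(23.8) − 1/(95.5) = 0.03155, so d_i1 = 31.70 cm.
The intermediate image is 31.70 cm to the right of lens 1, which is 56.3 − (31.70) = 24.60 cm to the left of lens 2, so d_o2 = +24.60 cm.
Lens 2: 1/d_i2 = 1/f₂ − 1/d_o2 = 1/(12.0) − 1/(24.60) = 0.04268, so d_i2 = 23.4 cm.
The final image is real, 23.4 cm to the right of lens 2 (overall magnification ≈ 0.32).

23.4 cm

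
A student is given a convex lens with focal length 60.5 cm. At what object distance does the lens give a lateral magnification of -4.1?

m = −d_i/d_o ⇒ d_i = −m·d_o.
1/f = 1/d_o + 1/d_i = 1/d_o − 1/(m·d_o) = (1 − 1/m)/d_o, so d_o = f(1 − 1/m) = (60.50)(1 − 1/(-4.1)) = 75.3 cm.

75.3 cm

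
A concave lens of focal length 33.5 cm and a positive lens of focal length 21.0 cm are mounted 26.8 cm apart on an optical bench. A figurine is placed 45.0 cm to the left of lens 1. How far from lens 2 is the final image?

38.6 cm

Lens 1 is diverging, so f₁ = −33.5 cm.
Lens 1: 1/d_i1 = 1/f₁ − 1/d_o1 = 1/(-33.5) − 1/(45.0) = -0.05207, so d_i1 = -19.20 cm.
The intermediate image is 19.20 cm to the left of lens 1 (virtual), which is 26.8 − (-19.20) = 46.00 cm to the left of lens 2, so d_o2 = +46.00 cm.
Lens 2: 1/d_i2 = 1/f₂ − 1/d_o2 = 1/(21.0) − 1/(46.00) = 0.02588, so d_i2 = 38.6 cm.
The final image is real, 38.6 cm to the right of lens 2 (overall magnification ≈ -0.36).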